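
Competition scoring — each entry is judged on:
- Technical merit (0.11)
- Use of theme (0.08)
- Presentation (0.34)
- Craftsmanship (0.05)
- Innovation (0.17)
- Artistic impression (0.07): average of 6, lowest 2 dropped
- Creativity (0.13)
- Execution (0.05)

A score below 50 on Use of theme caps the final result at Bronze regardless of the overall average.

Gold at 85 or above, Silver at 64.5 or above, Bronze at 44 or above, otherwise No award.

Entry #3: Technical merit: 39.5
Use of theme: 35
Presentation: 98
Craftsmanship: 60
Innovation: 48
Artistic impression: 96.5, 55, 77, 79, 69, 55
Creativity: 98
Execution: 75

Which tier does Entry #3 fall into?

Artistic impression: drop 55, 55 → average of remaining 4 = 321.5/4 = 80.375
Use of theme score 35 < 50: minimum not met.
Weighted total:
  Technical merit 39.5 × 0.11 = 4.345
  Use of theme 35 × 0.08 = 2.8
  Presentation 98 × 0.34 = 33.32
  Craftsmanship 60 × 0.05 = 3
  Innovation 48 × 0.17 = 8.16
  Artistic impression 80.375 × 0.07 = 5.62625
  Creativity 98 × 0.13 = 12.74
  Execution 75 × 0.05 = 3.75
Sum = 73.74125
73.74125 would be Silver; cap at Bronze applies → Bronze.

Bronze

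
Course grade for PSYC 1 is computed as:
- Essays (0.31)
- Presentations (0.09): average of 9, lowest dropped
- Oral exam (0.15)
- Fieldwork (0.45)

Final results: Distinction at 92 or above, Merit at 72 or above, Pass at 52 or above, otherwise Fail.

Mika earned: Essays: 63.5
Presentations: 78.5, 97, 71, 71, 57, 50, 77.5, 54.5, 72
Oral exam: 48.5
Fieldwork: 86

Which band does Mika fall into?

Merit

Presentations: drop 50 → average of remaining 8 = 578.5/8 = 72.3125
Weighted total:
  Essays 63.5 × 0.31 = 19.685
  Presentations 72.3125 × 0.09 = 6.508125
  Oral exam 48.5 × 0.15 = 7.275
  Fieldwork 86 × 0.45 = 38.7
Sum = 72.168125
72.168125 is ≥ 72 and < 92 → Merit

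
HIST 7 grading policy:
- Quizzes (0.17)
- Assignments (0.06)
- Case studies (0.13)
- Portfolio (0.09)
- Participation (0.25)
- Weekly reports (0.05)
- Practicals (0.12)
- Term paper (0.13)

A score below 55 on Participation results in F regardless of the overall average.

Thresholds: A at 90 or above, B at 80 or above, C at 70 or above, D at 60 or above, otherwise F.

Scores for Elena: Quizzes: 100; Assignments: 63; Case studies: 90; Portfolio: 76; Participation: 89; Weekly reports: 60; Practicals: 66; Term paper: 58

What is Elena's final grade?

B

Participation score 89 ≥ 55: minimum met.
Weighted total:
  Quizzes 100 × 0.17 = 17
  Assignments 63 × 0.06 = 3.78
  Case studies 90 × 0.13 = 11.7
  Portfolio 76 × 0.09 = 6.84
  Participation 89 × 0.25 = 22.25
  Weekly reports 60 × 0.05 = 3
  Practicals 66 × 0.12 = 7.92
  Term paper 58 × 0.13 = 7.54
Sum = 80.03
80.03 is ≥ 80 and < 90 → B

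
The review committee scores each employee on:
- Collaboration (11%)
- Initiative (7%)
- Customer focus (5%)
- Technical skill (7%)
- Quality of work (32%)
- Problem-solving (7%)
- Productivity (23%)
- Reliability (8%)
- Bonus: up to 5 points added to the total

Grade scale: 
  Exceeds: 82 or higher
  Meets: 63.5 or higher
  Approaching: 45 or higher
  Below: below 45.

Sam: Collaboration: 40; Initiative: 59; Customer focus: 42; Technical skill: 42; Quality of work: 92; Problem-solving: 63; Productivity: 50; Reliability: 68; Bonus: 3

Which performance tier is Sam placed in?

Meets

Weighted total:
  Collaboration 40 × 0.11 = 4.4
  Initiative 59 × 0.07 = 4.13
  Customer focus 42 × 0.05 = 2.1
  Technical skill 42 × 0.07 = 2.94
  Quality of work 92 × 0.32 = 29.44
  Problem-solving 63 × 0.07 = 4.41
  Productivity 50 × 0.23 = 11.5
  Reliability 68 × 0.08 = 5.44
Sum = 64.36
Bonus: 64.36 + 3 = 67.36
67.36 is ≥ 63.5 and < 82 → Meets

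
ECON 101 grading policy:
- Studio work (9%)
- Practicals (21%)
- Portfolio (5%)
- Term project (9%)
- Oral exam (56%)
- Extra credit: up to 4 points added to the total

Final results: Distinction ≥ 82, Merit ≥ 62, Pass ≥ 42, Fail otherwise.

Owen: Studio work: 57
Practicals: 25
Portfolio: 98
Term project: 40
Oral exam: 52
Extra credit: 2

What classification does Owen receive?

Weighted total:
  Studio work 57 × 0.09 = 5.13
  Practicals 25 × 0.21 = 5.25
  Portfolio 98 × 0.05 = 4.9
  Term project 40 × 0.09 = 3.6
  Oral exam 52 × 0.56 = 29.12
Sum = 48
Extra credit: 48 + 2 = 50
50 is ≥ 42 and < 62 → Pass

Pass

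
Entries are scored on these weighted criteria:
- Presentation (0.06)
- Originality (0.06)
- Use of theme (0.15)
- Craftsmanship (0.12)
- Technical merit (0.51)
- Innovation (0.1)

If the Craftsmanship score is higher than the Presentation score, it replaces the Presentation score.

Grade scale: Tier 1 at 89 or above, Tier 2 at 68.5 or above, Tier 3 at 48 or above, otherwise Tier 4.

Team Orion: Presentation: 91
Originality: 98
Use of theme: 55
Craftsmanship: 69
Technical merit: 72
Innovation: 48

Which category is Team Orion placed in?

Craftsmanship (69) ≤ Presentation (91), so Presentation stays at 91.
Weighted total:
  Presentation 91 × 0.06 = 5.46
  Originality 98 × 0.06 = 5.88
  Use of theme 55 × 0.15 = 8.25
  Craftsmanship 69 × 0.12 = 8.28
  Technical merit 72 × 0.51 = 36.72
  Innovation 48 × 0.1 = 4.8
Sum = 69.39
69.39 is ≥ 68.5 and < 89 → Tier 2

Tier 2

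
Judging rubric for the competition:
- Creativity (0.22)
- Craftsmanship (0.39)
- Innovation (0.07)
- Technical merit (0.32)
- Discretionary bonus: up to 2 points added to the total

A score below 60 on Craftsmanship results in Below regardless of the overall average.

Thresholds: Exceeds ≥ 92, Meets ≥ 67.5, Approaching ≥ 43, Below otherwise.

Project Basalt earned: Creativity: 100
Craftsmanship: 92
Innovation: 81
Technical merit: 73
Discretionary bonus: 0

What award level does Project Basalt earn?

Meets

Craftsmanship score 92 ≥ 60: minimum met.
Weighted total:
  Creativity 100 × 0.22 = 22
  Craftsmanship 92 × 0.39 = 35.88
  Innovation 81 × 0.07 = 5.67
  Technical merit 73 × 0.32 = 23.36
Sum = 86.91
Discretionary bonus: 86.91 + 0 = 86.91
86.91 is ≥ 67.5 and < 92 → Meets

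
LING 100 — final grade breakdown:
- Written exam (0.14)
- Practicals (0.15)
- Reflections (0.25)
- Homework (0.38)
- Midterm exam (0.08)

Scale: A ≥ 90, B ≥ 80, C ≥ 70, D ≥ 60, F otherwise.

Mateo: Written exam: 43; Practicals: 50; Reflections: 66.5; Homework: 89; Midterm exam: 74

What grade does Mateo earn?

Weighted total:
  Written exam 43 × 0.14 = 6.02
  Practicals 50 × 0.15 = 7.5
  Reflections 66.5 × 0.25 = 16.625
  Homework 89 × 0.38 = 33.82
  Midterm exam 74 × 0.08 = 5.92
Sum = 69.885
69.885 is ≥ 60 and < 70 → D

D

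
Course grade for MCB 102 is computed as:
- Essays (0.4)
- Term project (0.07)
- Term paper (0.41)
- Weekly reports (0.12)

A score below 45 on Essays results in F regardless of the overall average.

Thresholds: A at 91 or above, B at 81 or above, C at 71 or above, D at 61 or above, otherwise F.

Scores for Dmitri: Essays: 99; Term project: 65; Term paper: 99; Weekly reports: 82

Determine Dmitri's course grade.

A

Essays score 99 ≥ 45: minimum met.
Weighted total:
  Essays 99 × 0.4 = 39.6
  Term project 65 × 0.07 = 4.55
  Term paper 99 × 0.41 = 40.59
  Weekly reports 82 × 0.12 = 9.84
Sum = 94.58
94.58 ≥ 91 → A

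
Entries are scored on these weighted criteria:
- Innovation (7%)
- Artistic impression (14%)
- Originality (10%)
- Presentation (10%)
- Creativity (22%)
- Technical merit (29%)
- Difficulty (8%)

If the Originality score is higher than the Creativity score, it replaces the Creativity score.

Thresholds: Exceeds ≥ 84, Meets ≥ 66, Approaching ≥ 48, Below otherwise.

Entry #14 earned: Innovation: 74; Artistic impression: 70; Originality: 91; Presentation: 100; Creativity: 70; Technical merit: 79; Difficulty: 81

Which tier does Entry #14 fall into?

Originality (91) > Creativity (70), so Creativity counts as 91.
Weighted total:
  Innovation 74 × 0.07 = 5.18
  Artistic impression 70 × 0.14 = 9.8
  Originality 91 × 0.1 = 9.1
  Presentation 100 × 0.1 = 10
  Creativity 91 × 0.22 = 20.02
  Technical merit 79 × 0.29 = 22.91
  Difficulty 81 × 0.08 = 6.48
Sum = 83.49
83.49 is ≥ 66 and < 84 → Meets

Meets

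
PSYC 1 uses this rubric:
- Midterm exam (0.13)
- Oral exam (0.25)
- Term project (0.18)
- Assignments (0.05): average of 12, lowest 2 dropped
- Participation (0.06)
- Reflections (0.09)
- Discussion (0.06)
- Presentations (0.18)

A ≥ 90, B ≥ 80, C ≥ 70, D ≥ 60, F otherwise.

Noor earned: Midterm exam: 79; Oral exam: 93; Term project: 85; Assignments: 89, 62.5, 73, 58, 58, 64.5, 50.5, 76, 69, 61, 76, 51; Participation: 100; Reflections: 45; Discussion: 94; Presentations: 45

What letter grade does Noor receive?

Assignments: drop 50.5, 51 → average of remaining 10 = 687/10 = 68.7
Weighted total:
  Midterm exam 79 × 0.13 = 10.27
  Oral exam 93 × 0.25 = 23.25
  Term project 85 × 0.18 = 15.3
  Assignments 68.7 × 0.05 = 3.435
  Participation 100 × 0.06 = 6
  Reflections 45 × 0.09 = 4.05
  Discussion 94 × 0.06 = 5.64
  Presentations 45 × 0.18 = 8.1
Sum = 76.045
76.045 is ≥ 70 and < 80 → C

C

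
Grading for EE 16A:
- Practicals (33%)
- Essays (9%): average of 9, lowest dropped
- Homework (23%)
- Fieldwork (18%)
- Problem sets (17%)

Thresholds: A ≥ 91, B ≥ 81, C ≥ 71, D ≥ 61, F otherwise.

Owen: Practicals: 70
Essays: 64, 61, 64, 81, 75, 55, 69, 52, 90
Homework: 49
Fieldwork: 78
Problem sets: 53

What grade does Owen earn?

Essays: drop 52 → average of remaining 8 = 559/8 = 69.875
Weighted total:
  Practicals 70 × 0.33 = 23.1
  Essays 69.875 × 0.09 = 6.28875
  Homework 49 × 0.23 = 11.27
  Fieldwork 78 × 0.18 = 14.04
  Problem sets 53 × 0.17 = 9.01
Sum = 63.70875
63.70875 is ≥ 61 and < 71 → D

D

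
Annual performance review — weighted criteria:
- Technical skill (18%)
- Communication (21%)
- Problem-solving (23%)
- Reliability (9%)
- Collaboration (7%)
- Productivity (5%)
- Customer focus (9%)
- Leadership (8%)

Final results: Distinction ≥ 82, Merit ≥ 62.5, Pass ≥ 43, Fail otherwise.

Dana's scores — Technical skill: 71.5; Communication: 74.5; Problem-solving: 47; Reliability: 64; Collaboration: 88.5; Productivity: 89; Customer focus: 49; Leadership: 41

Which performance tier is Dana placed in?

Merit

Weighted total:
  Technical skill 71.5 × 0.18 = 12.87
  Communication 74.5 × 0.21 = 15.645
  Problem-solving 47 × 0.23 = 10.81
  Reliability 64 × 0.09 = 5.76
  Collaboration 88.5 × 0.07 = 6.195
  Productivity 89 × 0.05 = 4.45
  Customer focus 49 × 0.09 = 4.41
  Leadership 41 × 0.08 = 3.28
Sum = 63.42
63.42 is ≥ 62.5 and < 82 → Merit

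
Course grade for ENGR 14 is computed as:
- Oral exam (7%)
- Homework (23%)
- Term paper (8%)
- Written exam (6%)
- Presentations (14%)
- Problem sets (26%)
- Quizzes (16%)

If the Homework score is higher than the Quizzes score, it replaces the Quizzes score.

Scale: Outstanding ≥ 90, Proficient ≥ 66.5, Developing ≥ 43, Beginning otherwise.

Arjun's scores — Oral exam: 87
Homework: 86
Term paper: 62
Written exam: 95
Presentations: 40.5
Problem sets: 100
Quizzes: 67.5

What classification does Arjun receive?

Proficient

Homework (86) > Quizzes (67.5), so Quizzes counts as 86.
Weighted total:
  Oral exam 87 × 0.07 = 6.09
  Homework 86 × 0.23 = 19.78
  Term paper 62 × 0.08 = 4.96
  Written exam 95 × 0.06 = 5.7
  Presentations 40.5 × 0.14 = 5.67
  Problem sets 100 × 0.26 = 26
  Quizzes 86 × 0.16 = 13.76
Sum = 81.96
81.96 is ≥ 66.5 and < 90 → Proficient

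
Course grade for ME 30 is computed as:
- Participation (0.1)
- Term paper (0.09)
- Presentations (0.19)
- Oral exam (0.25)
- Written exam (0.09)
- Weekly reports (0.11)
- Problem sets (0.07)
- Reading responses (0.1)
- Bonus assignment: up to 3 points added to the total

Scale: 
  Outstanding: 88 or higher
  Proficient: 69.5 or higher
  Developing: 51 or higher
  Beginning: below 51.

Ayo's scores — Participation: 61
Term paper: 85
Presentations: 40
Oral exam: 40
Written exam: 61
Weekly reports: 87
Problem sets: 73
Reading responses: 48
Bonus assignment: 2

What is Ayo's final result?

Weighted total:
  Participation 61 × 0.1 = 6.1
  Term paper 85 × 0.09 = 7.65
  Presentations 40 × 0.19 = 7.6
  Oral exam 40 × 0.25 = 10
  Written exam 61 × 0.09 = 5.49
  Weekly reports 87 × 0.11 = 9.57
  Problem sets 73 × 0.07 = 5.11
  Reading responses 48 × 0.1 = 4.8
Sum = 56.32
Bonus assignment: 56.32 + 2 = 58.32
58.32 is ≥ 51 and < 69.5 → Developing

Developing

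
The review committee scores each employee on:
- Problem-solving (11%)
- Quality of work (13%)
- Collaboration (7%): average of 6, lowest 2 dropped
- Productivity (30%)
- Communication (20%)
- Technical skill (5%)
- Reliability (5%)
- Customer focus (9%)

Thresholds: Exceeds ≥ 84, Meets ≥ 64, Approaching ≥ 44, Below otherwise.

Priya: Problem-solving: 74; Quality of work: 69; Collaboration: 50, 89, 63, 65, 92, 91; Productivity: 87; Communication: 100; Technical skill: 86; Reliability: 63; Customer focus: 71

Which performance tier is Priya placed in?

Meets

Collaboration: drop 50, 63 → average of remaining 4 = 337/4 = 84.25
Weighted total:
  Problem-solving 74 × 0.11 = 8.14
  Quality of work 69 × 0.13 = 8.97
  Collaboration 84.25 × 0.07 = 5.8975
  Productivity 87 × 0.3 = 26.1
  Communication 100 × 0.2 = 20
  Technical skill 86 × 0.05 = 4.3
  Reliability 63 × 0.05 = 3.15
  Customer focus 71 × 0.09 = 6.39
Sum = 82.9475
82.9475 is ≥ 64 and < 84 → Meets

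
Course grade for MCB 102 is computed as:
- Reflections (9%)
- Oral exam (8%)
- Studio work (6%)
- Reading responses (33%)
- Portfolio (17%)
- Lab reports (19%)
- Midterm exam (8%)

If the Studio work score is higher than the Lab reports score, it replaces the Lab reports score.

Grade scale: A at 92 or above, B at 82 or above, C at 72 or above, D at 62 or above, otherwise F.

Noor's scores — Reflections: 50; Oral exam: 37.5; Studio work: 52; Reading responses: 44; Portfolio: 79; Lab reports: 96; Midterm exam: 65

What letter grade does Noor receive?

Studio work (52) ≤ Lab reports (96), so Lab reports stays at 96.
Weighted total:
  Reflections 50 × 0.09 = 4.5
  Oral exam 37.5 × 0.08 = 3
  Studio work 52 × 0.06 = 3.12
  Reading responses 44 × 0.33 = 14.52
  Portfolio 79 × 0.17 = 13.43
  Lab reports 96 × 0.19 = 18.24
  Midterm exam 65 × 0.08 = 5.2
Sum = 62.01
62.01 is ≥ 62 and < 72 → D

D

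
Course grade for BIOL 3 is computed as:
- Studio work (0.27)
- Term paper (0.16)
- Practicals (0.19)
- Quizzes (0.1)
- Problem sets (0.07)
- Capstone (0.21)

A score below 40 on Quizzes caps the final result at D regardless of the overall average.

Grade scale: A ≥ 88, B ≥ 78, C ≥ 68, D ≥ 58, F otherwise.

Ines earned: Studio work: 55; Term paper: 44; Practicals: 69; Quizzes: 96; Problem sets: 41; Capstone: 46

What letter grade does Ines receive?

F

Quizzes score 96 ≥ 40: minimum met.
Weighted total:
  Studio work 55 × 0.27 = 14.85
  Term paper 44 × 0.16 = 7.04
  Practicals 69 × 0.19 = 13.11
  Quizzes 96 × 0.1 = 9.6
  Problem sets 41 × 0.07 = 2.87
  Capstone 46 × 0.21 = 9.66
Sum = 57.13
57.13 < 58 → F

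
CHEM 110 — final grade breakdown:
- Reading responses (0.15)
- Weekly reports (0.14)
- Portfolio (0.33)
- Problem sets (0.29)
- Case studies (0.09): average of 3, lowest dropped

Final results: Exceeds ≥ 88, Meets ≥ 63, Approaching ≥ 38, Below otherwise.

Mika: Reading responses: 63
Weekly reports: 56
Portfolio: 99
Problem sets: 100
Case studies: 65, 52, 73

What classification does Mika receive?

Meets

Case studies: drop 52 → average of remaining 2 = 138/2 = 69
Weighted total:
  Reading responses 63 × 0.15 = 9.45
  Weekly reports 56 × 0.14 = 7.84
  Portfolio 99 × 0.33 = 32.67
  Problem sets 100 × 0.29 = 29
  Case studies 69 × 0.09 = 6.21
Sum = 85.17
85.17 is ≥ 63 and < 88 → Meets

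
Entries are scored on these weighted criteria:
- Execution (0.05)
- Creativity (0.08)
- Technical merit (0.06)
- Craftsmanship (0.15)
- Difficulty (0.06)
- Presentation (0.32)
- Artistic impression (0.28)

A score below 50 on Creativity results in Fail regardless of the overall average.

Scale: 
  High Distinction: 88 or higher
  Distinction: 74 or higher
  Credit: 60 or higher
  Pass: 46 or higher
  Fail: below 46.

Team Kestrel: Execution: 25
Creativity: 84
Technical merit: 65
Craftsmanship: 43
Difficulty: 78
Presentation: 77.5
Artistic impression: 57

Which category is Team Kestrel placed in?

Creativity score 84 ≥ 50: minimum met.
Weighted total:
  Execution 25 × 0.05 = 1.25
  Creativity 84 × 0.08 = 6.72
  Technical merit 65 × 0.06 = 3.9
  Craftsmanship 43 × 0.15 = 6.45
  Difficulty 78 × 0.06 = 4.68
  Presentation 77.5 × 0.32 = 24.8
  Artistic impression 57 × 0.28 = 15.96
Sum = 63.76
63.76 is ≥ 60 and < 74 → Credit

Credit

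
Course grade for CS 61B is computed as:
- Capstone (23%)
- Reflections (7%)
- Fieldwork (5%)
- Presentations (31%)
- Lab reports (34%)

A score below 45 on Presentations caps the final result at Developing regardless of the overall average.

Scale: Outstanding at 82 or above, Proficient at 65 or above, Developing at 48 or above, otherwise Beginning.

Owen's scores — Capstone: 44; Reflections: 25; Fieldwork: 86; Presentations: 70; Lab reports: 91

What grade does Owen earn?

Proficient

Presentations score 70 ≥ 45: minimum met.
Weighted total:
  Capstone 44 × 0.23 = 10.12
  Reflections 25 × 0.07 = 1.75
  Fieldwork 86 × 0.05 = 4.3
  Presentations 70 × 0.31 = 21.7
  Lab reports 91 × 0.34 = 30.94
Sum = 68.81
68.81 is ≥ 65 and < 82 → Proficient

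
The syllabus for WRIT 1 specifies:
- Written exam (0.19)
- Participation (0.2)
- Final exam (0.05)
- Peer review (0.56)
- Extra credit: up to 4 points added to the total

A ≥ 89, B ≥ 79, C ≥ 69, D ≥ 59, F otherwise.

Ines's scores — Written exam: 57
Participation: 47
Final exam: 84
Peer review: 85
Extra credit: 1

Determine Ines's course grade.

Weighted total:
  Written exam 57 × 0.19 = 10.83
  Participation 47 × 0.2 = 9.4
  Final exam 84 × 0.05 = 4.2
  Peer review 85 × 0.56 = 47.6
Sum = 72.03
Extra credit: 72.03 + 1 = 73.03
73.03 is ≥ 69 and < 79 → C

C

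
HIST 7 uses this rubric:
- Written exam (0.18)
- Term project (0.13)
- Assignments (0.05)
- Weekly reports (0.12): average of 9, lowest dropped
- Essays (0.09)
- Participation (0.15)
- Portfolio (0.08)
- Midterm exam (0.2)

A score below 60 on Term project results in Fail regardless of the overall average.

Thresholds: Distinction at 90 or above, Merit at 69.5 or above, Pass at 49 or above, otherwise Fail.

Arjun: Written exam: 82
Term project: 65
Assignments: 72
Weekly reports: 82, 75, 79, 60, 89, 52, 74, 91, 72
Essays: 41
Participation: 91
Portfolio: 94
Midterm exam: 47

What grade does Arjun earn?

Weekly reports: drop 52 → average of remaining 8 = 622/8 = 77.75
Term project score 65 ≥ 60: minimum met.
Weighted total:
  Written exam 82 × 0.18 = 14.76
  Term project 65 × 0.13 = 8.45
  Assignments 72 × 0.05 = 3.6
  Weekly reports 77.75 × 0.12 = 9.33
  Essays 41 × 0.09 = 3.69
  Participation 91 × 0.15 = 13.65
  Portfolio 94 × 0.08 = 7.52
  Midterm exam 47 × 0.2 = 9.4
Sum = 70.4
70.4 is ≥ 69.5 and < 90 → Merit

Merit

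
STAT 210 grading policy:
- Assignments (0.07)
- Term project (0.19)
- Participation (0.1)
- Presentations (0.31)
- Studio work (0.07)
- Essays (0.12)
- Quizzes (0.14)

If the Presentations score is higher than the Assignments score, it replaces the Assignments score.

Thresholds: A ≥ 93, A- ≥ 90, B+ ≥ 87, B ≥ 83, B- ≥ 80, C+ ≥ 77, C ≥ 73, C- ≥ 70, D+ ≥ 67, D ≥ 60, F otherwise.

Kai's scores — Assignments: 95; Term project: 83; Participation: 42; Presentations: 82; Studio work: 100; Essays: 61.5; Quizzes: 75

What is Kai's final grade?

C

Presentations (82) ≤ Assignments (95), so Assignments stays at 95.
Weighted total:
  Assignments 95 × 0.07 = 6.65
  Term project 83 × 0.19 = 15.77
  Participation 42 × 0.1 = 4.2
  Presentations 82 × 0.31 = 25.42
  Studio work 100 × 0.07 = 7
  Essays 61.5 × 0.12 = 7.38
  Quizzes 75 × 0.14 = 10.5
Sum = 76.92
76.92 is ≥ 73 and < 77 → C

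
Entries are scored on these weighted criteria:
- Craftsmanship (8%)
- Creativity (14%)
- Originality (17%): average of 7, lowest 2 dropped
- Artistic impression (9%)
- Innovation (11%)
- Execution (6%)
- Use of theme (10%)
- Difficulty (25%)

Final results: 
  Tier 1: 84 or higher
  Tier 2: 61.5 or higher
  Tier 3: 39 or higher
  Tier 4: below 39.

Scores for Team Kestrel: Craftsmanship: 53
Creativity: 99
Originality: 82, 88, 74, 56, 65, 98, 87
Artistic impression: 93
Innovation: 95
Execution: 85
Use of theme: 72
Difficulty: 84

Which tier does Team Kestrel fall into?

Originality: drop 56, 65 → average of remaining 5 = 429/5 = 85.8
Weighted total:
  Craftsmanship 53 × 0.08 = 4.24
  Creativity 99 × 0.14 = 13.86
  Originality 85.8 × 0.17 = 14.586
  Artistic impression 93 × 0.09 = 8.37
  Innovation 95 × 0.11 = 10.45
  Execution 85 × 0.06 = 5.1
  Use of theme 72 × 0.1 = 7.2
  Difficulty 84 × 0.25 = 21
Sum = 84.806
84.806 ≥ 84 → Tier 1

Tier 1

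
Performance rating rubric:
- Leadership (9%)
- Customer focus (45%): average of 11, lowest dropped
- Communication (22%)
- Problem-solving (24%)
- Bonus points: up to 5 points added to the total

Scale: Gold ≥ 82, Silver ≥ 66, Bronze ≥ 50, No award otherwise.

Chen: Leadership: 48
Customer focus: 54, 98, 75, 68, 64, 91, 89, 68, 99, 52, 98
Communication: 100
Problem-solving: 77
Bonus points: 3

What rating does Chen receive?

Gold

Customer focus: drop 52 → average of remaining 10 = 804/10 = 80.4
Weighted total:
  Leadership 48 × 0.09 = 4.32
  Customer focus 80.4 × 0.45 = 36.18
  Communication 100 × 0.22 = 22
  Problem-solving 77 × 0.24 = 18.48
Sum = 80.98
Bonus points: 80.98 + 3 = 83.98
83.98 ≥ 82 → Gold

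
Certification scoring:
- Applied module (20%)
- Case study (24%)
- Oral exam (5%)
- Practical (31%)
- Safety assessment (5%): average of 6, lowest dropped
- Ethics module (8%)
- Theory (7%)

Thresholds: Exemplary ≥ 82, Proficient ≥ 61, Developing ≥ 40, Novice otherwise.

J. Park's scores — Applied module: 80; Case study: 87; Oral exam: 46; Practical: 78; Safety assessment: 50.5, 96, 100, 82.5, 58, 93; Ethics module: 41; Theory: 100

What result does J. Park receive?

Safety assessment: drop 50.5 → average of remaining 5 = 429.5/5 = 85.9
Weighted total:
  Applied module 80 × 0.2 = 16
  Case study 87 × 0.24 = 20.88
  Oral exam 46 × 0.05 = 2.3
  Practical 78 × 0.31 = 24.18
  Safety assessment 85.9 × 0.05 = 4.295
  Ethics module 41 × 0.08 = 3.28
  Theory 100 × 0.07 = 7
Sum = 77.935
77.935 is ≥ 61 and < 82 → Proficient

Proficient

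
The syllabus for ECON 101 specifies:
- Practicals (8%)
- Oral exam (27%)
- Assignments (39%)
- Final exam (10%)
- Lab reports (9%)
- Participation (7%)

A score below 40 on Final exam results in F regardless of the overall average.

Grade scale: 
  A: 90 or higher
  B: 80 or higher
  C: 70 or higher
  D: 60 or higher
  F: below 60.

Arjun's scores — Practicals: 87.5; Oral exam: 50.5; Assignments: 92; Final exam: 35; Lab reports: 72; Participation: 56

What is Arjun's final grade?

Final exam score 35 < 40: minimum not met.
Weighted total:
  Practicals 87.5 × 0.08 = 7
  Oral exam 50.5 × 0.27 = 13.635
  Assignments 92 × 0.39 = 35.88
  Final exam 35 × 0.1 = 3.5
  Lab reports 72 × 0.09 = 6.48
  Participation 56 × 0.07 = 3.92
Sum = 70.415
Because the Final exam minimum was not met, the result is F.

F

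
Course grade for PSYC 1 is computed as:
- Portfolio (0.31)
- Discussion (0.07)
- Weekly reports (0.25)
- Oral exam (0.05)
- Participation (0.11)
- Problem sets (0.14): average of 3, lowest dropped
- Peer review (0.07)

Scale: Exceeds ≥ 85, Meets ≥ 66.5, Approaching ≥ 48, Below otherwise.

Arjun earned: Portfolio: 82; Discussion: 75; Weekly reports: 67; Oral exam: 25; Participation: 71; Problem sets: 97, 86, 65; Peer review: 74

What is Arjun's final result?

Meets

Problem sets: drop 65 → average of remaining 2 = 183/2 = 91.5
Weighted total:
  Portfolio 82 × 0.31 = 25.42
  Discussion 75 × 0.07 = 5.25
  Weekly reports 67 × 0.25 = 16.75
  Oral exam 25 × 0.05 = 1.25
  Participation 71 × 0.11 = 7.81
  Problem sets 91.5 × 0.14 = 12.81
  Peer review 74 × 0.07 = 5.18
Sum = 74.47
74.47 is ≥ 66.5 and < 85 → Meets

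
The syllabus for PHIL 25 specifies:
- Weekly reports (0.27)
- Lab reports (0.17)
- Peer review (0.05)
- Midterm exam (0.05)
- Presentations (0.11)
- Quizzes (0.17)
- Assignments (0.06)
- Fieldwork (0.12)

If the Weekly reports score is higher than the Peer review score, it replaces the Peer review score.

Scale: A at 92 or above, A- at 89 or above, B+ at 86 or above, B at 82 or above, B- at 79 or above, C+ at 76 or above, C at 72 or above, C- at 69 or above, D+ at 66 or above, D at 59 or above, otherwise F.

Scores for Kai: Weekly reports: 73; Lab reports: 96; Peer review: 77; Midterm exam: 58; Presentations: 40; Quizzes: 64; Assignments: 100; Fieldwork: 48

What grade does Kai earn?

Weekly reports (73) ≤ Peer review (77), so Peer review stays at 77.
Weighted total:
  Weekly reports 73 × 0.27 = 19.71
  Lab reports 96 × 0.17 = 16.32
  Peer review 77 × 0.05 = 3.85
  Midterm exam 58 × 0.05 = 2.9
  Presentations 40 × 0.11 = 4.4
  Quizzes 64 × 0.17 = 10.88
  Assignments 100 × 0.06 = 6
  Fieldwork 48 × 0.12 = 5.76
Sum = 69.82
69.82 is ≥ 69 and < 72 → C-

C-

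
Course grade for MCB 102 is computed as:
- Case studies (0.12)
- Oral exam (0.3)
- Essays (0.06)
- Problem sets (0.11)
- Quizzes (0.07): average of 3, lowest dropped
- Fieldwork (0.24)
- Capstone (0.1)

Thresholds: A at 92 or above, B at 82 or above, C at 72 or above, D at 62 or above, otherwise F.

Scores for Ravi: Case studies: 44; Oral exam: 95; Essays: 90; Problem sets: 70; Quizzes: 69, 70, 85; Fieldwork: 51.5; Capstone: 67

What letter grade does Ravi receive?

Quizzes: drop 69 → average of remaining 2 = 155/2 = 77.5
Weighted total:
  Case studies 44 × 0.12 = 5.28
  Oral exam 95 × 0.3 = 28.5
  Essays 90 × 0.06 = 5.4
  Problem sets 70 × 0.11 = 7.7
  Quizzes 77.5 × 0.07 = 5.425
  Fieldwork 51.5 × 0.24 = 12.36
  Capstone 67 × 0.1 = 6.7
Sum = 71.365
71.365 is ≥ 62 and < 72 → D

D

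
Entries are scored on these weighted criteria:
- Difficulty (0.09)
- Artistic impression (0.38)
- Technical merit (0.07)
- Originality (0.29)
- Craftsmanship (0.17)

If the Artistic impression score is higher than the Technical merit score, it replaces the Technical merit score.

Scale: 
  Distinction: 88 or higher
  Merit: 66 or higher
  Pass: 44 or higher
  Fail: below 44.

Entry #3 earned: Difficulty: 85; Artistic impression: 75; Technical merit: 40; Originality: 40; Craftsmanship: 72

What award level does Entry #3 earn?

Pass

Artistic impression (75) > Technical merit (40), so Technical merit counts as 75.
Weighted total:
  Difficulty 85 × 0.09 = 7.65
  Artistic impression 75 × 0.38 = 28.5
  Technical merit 75 × 0.07 = 5.25
  Originality 40 × 0.29 = 11.6
  Craftsmanship 72 × 0.17 = 12.24
Sum = 65.24
65.24 is ≥ 44 and < 66 → Pass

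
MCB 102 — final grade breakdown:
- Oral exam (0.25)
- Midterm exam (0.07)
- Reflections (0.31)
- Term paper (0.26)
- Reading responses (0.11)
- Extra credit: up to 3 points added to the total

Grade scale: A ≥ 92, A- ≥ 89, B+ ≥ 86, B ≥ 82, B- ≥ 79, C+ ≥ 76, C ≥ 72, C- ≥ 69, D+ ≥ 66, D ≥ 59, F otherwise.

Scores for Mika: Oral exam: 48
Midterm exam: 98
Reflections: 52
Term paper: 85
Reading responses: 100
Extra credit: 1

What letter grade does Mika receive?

C-

Weighted total:
  Oral exam 48 × 0.25 = 12
  Midterm exam 98 × 0.07 = 6.86
  Reflections 52 × 0.31 = 16.12
  Term paper 85 × 0.26 = 22.1
  Reading responses 100 × 0.11 = 11
Sum = 68.08
Extra credit: 68.08 + 1 = 69.08
69.08 is ≥ 69 and < 72 → C-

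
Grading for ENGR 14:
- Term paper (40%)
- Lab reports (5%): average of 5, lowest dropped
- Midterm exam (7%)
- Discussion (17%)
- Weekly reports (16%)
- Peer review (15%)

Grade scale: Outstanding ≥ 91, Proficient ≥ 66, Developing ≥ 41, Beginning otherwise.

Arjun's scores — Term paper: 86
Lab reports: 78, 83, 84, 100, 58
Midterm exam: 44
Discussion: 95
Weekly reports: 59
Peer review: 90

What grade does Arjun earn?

Proficient

Lab reports: drop 58 → average of remaining 4 = 345/4 = 86.25
Weighted total:
  Term paper 86 × 0.4 = 34.4
  Lab reports 86.25 × 0.05 = 4.3125
  Midterm exam 44 × 0.07 = 3.08
  Discussion 95 × 0.17 = 16.15
  Weekly reports 59 × 0.16 = 9.44
  Peer review 90 × 0.15 = 13.5
Sum = 80.8825
80.8825 is ≥ 66 and < 91 → Proficient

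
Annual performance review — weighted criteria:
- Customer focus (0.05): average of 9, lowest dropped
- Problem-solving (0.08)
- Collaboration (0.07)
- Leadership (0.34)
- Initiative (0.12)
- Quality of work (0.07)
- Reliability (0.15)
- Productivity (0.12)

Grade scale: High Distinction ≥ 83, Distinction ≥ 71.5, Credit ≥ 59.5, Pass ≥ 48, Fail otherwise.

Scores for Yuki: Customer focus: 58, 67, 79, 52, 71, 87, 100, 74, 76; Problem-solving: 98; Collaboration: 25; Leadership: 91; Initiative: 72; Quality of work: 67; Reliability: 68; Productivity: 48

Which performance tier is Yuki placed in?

Distinction

Customer focus: drop 52 → average of remaining 8 = 612/8 = 76.5
Weighted total:
  Customer focus 76.5 × 0.05 = 3.825
  Problem-solving 98 × 0.08 = 7.84
  Collaboration 25 × 0.07 = 1.75
  Leadership 91 × 0.34 = 30.94
  Initiative 72 × 0.12 = 8.64
  Quality of work 67 × 0.07 = 4.69
  Reliability 68 × 0.15 = 10.2
  Productivity 48 × 0.12 = 5.76
Sum = 73.645
73.645 is ≥ 71.5 and < 83 → Distinction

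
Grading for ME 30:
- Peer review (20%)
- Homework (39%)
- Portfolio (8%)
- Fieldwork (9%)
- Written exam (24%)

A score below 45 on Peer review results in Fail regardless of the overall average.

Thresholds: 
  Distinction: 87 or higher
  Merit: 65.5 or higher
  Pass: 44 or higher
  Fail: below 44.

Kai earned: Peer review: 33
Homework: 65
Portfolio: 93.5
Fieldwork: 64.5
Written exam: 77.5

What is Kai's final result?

Fail

Peer review score 33 < 45: minimum not met.
Weighted total:
  Peer review 33 × 0.2 = 6.6
  Homework 65 × 0.39 = 25.35
  Portfolio 93.5 × 0.08 = 7.48
  Fieldwork 64.5 × 0.09 = 5.805
  Written exam 77.5 × 0.24 = 18.6
Sum = 63.835
Because the Peer review minimum was not met, the result is Fail.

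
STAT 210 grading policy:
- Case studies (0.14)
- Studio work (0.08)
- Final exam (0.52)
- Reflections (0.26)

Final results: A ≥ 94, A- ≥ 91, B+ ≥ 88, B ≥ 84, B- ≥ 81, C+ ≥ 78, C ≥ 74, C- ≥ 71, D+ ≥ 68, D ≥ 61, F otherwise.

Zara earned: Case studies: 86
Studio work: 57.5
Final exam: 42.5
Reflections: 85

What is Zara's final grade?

Weighted total:
  Case studies 86 × 0.14 = 12.04
  Studio work 57.5 × 0.08 = 4.6
  Final exam 42.5 × 0.52 = 22.1
  Reflections 85 × 0.26 = 22.1
Sum = 60.84
60.84 < 61 → F

F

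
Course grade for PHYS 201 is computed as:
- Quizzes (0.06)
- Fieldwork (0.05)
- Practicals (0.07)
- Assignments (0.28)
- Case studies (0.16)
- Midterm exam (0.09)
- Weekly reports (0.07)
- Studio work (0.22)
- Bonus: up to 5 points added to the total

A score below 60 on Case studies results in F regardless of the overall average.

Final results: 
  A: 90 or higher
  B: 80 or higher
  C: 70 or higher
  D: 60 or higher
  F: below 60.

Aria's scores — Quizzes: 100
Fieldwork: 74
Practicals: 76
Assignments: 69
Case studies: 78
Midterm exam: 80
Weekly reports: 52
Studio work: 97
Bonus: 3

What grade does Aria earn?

Case studies score 78 ≥ 60: minimum met.
Weighted total:
  Quizzes 100 × 0.06 = 6
  Fieldwork 74 × 0.05 = 3.7
  Practicals 76 × 0.07 = 5.32
  Assignments 69 × 0.28 = 19.32
  Case studies 78 × 0.16 = 12.48
  Midterm exam 80 × 0.09 = 7.2
  Weekly reports 52 × 0.07 = 3.64
  Studio work 97 × 0.22 = 21.34
Sum = 79
Bonus: 79 + 3 = 82
82 is ≥ 80 and < 90 → B

B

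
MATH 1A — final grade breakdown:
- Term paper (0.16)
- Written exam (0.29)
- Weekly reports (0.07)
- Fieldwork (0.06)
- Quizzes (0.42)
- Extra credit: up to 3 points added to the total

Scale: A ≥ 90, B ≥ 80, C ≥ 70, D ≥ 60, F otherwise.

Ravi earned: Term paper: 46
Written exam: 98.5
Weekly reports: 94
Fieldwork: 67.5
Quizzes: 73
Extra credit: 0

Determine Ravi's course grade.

C

Weighted total:
  Term paper 46 × 0.16 = 7.36
  Written exam 98.5 × 0.29 = 28.565
  Weekly reports 94 × 0.07 = 6.58
  Fieldwork 67.5 × 0.06 = 4.05
  Quizzes 73 × 0.42 = 30.66
Sum = 77.215
Extra credit: 77.215 + 0 = 77.215
77.215 is ≥ 70 and < 80 → C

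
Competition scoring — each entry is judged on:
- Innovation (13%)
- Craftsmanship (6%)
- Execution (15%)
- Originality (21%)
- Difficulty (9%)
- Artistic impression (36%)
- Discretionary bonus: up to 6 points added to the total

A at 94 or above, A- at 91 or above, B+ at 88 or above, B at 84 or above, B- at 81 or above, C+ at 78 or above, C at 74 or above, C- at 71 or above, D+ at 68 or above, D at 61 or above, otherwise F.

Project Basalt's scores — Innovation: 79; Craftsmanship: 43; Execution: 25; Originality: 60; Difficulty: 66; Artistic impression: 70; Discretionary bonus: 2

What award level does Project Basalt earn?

D

Weighted total:
  Innovation 79 × 0.13 = 10.27
  Craftsmanship 43 × 0.06 = 2.58
  Execution 25 × 0.15 = 3.75
  Originality 60 × 0.21 = 12.6
  Difficulty 66 × 0.09 = 5.94
  Artistic impression 70 × 0.36 = 25.2
Sum = 60.34
Discretionary bonus: 60.34 + 2 = 62.34
62.34 is ≥ 61 and < 68 → D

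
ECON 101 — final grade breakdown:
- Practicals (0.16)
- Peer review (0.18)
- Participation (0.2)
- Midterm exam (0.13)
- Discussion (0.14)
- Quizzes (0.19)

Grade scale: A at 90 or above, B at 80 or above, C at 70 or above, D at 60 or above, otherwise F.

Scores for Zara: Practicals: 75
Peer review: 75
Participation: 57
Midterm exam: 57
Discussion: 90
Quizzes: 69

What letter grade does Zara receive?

Weighted total:
  Practicals 75 × 0.16 = 12
  Peer review 75 × 0.18 = 13.5
  Participation 57 × 0.2 = 11.4
  Midterm exam 57 × 0.13 = 7.41
  Discussion 90 × 0.14 = 12.6
  Quizzes 69 × 0.19 = 13.11
Sum = 70.02
70.02 is ≥ 70 and < 80 → C

C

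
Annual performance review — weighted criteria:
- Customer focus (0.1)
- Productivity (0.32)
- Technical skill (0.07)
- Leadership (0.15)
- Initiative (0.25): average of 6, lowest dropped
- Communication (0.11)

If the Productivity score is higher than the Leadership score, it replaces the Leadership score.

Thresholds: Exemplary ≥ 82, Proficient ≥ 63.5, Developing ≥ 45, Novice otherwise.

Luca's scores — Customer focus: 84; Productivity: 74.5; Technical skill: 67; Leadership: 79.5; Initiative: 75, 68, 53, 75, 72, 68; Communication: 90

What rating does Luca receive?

Proficient

Initiative: drop 53 → average of remaining 5 = 358/5 = 71.6
Productivity (74.5) ≤ Leadership (79.5), so Leadership stays at 79.5.
Weighted total:
  Customer focus 84 × 0.1 = 8.4
  Productivity 74.5 × 0.32 = 23.84
  Technical skill 67 × 0.07 = 4.69
  Leadership 79.5 × 0.15 = 11.925
  Initiative 71.6 × 0.25 = 17.9
  Communication 90 × 0.11 = 9.9
Sum = 76.655
76.655 is ≥ 63.5 and < 82 → Proficient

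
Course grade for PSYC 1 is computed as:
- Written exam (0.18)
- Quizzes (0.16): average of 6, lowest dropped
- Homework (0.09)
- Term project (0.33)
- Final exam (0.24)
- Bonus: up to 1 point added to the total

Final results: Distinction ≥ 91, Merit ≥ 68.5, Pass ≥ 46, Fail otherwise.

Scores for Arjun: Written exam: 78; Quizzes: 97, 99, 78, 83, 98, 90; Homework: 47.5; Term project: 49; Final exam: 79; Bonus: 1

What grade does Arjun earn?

Quizzes: drop 78 → average of remaining 5 = 467/5 = 93.4
Weighted total:
  Written exam 78 × 0.18 = 14.04
  Quizzes 93.4 × 0.16 = 14.944
  Homework 47.5 × 0.09 = 4.275
  Term project 49 × 0.33 = 16.17
  Final exam 79 × 0.24 = 18.96
Sum = 68.389
Bonus: 68.389 + 1 = 69.389
69.389 is ≥ 68.5 and < 91 → Merit

Merit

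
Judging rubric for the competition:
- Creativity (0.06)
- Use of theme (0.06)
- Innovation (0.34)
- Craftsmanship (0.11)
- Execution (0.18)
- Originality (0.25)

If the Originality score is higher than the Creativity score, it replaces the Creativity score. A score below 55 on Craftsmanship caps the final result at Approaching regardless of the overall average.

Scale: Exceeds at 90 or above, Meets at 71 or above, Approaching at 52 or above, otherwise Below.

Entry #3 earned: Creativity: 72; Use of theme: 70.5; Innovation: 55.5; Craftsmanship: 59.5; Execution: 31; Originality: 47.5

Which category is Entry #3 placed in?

Originality (47.5) ≤ Creativity (72), so Creativity stays at 72.
Craftsmanship score 59.5 ≥ 55: minimum met.
Weighted total:
  Creativity 72 × 0.06 = 4.32
  Use of theme 70.5 × 0.06 = 4.23
  Innovation 55.5 × 0.34 = 18.87
  Craftsmanship 59.5 × 0.11 = 6.545
  Execution 31 × 0.18 = 5.58
  Originality 47.5 × 0.25 = 11.875
Sum = 51.42
51.42 < 52 → Below

Below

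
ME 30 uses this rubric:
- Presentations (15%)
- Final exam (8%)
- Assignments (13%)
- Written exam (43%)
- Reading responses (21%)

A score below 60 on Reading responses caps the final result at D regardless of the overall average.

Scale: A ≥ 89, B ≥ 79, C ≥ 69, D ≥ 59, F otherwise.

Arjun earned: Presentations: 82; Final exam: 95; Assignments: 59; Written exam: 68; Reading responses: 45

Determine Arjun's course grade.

D

Reading responses score 45 < 60: minimum not met.
Weighted total:
  Presentations 82 × 0.15 = 12.3
  Final exam 95 × 0.08 = 7.6
  Assignments 59 × 0.13 = 7.67
  Written exam 68 × 0.43 = 29.24
  Reading responses 45 × 0.21 = 9.45
Sum = 66.26
66.26 would be D; cap at D applies → D.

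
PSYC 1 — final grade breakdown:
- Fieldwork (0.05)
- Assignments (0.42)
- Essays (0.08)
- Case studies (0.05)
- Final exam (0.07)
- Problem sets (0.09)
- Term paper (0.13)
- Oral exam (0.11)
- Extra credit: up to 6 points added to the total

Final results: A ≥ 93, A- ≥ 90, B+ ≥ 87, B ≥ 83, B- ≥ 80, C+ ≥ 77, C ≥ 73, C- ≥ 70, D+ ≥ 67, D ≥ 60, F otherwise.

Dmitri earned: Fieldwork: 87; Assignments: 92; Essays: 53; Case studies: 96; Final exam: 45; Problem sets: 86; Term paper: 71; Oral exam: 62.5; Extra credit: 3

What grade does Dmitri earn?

Weighted total:
  Fieldwork 87 × 0.05 = 4.35
  Assignments 92 × 0.42 = 38.64
  Essays 53 × 0.08 = 4.24
  Case studies 96 × 0.05 = 4.8
  Final exam 45 × 0.07 = 3.15
  Problem sets 86 × 0.09 = 7.74
  Term paper 71 × 0.13 = 9.23
  Oral exam 62.5 × 0.11 = 6.875
Sum = 79.025
Extra credit: 79.025 + 3 = 82.025
82.025 is ≥ 80 and < 83 → B-

B-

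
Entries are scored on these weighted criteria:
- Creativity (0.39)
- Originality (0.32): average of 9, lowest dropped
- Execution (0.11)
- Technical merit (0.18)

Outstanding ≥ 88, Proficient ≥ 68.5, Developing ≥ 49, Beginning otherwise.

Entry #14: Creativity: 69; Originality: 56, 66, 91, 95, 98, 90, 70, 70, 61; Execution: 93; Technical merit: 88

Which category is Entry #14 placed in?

Originality: drop 56 → average of remaining 8 = 641/8 = 80.125
Weighted total:
  Creativity 69 × 0.39 = 26.91
  Originality 80.125 × 0.32 = 25.64
  Execution 93 × 0.11 = 10.23
  Technical merit 88 × 0.18 = 15.84
Sum = 78.62
78.62 is ≥ 68.5 and < 88 → Proficient

Proficient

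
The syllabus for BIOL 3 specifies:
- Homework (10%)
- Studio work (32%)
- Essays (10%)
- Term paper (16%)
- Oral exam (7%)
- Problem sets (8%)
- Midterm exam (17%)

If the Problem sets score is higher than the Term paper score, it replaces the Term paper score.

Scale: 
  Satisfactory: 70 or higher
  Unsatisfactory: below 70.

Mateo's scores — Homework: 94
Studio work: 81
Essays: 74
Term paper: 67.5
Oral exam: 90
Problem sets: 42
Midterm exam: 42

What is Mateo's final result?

Satisfactory

Problem sets (42) ≤ Term paper (67.5), so Term paper stays at 67.5.
Weighted total:
  Homework 94 × 0.1 = 9.4
  Studio work 81 × 0.32 = 25.92
  Essays 74 × 0.1 = 7.4
  Term paper 67.5 × 0.16 = 10.8
  Oral exam 90 × 0.07 = 6.3
  Problem sets 42 × 0.08 = 3.36
  Midterm exam 42 × 0.17 = 7.14
Sum = 70.32
70.32 ≥ 70 → Satisfactory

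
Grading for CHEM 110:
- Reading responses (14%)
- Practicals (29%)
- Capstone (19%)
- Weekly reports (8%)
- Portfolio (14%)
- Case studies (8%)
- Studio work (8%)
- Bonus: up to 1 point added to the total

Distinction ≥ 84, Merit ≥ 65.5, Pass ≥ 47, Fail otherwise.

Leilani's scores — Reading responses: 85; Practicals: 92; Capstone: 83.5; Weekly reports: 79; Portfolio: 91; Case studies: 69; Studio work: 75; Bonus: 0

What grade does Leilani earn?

Weighted total:
  Reading responses 85 × 0.14 = 11.9
  Practicals 92 × 0.29 = 26.68
  Capstone 83.5 × 0.19 = 15.865
  Weekly reports 79 × 0.08 = 6.32
  Portfolio 91 × 0.14 = 12.74
  Case studies 69 × 0.08 = 5.52
  Studio work 75 × 0.08 = 6
Sum = 85.025
Bonus: 85.025 + 0 = 85.025
85.025 ≥ 84 → Distinction

Distinction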